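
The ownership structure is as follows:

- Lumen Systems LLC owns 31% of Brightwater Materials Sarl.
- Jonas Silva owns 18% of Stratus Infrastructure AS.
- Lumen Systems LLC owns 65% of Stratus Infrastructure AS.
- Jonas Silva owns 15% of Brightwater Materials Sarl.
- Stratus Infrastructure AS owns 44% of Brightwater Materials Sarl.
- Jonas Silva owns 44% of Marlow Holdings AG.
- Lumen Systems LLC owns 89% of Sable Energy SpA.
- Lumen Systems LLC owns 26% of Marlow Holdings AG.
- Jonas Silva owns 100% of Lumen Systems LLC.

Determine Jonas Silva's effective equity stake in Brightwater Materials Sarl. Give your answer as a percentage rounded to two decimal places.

Jonas reaches Brightwater along 4 paths.
Direct stake: 15% = 15%.
Via Lumen: 100% × 31% = 31%.
Via Stratus: 18% × 44% = 7.92%.
Via Lumen → Stratus: 100% × 65% × 44% = 28.6%.
Total: 15% + 31% + 7.92% + 28.6% = 82.52%.

82.52%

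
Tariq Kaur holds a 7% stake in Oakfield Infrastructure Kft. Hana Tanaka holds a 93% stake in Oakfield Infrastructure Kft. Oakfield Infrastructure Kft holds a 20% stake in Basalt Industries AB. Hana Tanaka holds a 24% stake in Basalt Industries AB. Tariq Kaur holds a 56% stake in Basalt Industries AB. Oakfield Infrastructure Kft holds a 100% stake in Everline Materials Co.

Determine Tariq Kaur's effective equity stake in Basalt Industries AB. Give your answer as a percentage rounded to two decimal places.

Tariq reaches Basalt along 2 paths.
Direct stake: 56% = 56%.
Via Oakfield: 7% × 20% = 1.4%.
Total: 56% + 1.4% = 57.4%.
Rounded: 57.40%.

57.40%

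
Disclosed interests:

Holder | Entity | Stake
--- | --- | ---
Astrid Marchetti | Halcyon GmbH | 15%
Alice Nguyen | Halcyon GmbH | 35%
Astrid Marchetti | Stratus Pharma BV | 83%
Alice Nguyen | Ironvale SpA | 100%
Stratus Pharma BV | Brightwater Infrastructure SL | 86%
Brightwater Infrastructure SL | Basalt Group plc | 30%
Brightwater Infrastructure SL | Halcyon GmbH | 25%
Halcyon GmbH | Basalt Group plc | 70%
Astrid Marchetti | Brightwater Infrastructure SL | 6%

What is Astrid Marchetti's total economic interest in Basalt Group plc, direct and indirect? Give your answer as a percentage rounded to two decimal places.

47.26%

Astrid reaches Basalt along 5 paths.
Via Stratus → Brightwater: 83% × 86% × 30% = 21.414%.
Via Brightwater: 6% × 30% = 1.8%.
Via Halcyon: 15% × 70% = 10.5%.
Via Stratus → Brightwater → Halcyon: 83% × 86% × 25% × 70% = 12.4915%.
Via Brightwater → Halcyon: 6% × 25% × 70% = 1.05%.
Total: 21.414% + 1.8% + 10.5% + 12.4915% + 1.05% = 47.2555%.
Rounded: 47.26%.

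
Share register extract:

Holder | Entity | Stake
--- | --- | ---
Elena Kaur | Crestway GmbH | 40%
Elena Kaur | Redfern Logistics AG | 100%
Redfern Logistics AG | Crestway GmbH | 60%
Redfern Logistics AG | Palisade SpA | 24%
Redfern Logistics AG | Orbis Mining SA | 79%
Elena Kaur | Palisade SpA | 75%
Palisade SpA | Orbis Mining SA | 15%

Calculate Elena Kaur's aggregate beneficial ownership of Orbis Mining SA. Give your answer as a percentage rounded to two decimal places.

93.85%

Elena reaches Orbis along 3 paths.
Via Redfern → Palisade: 100% × 24% × 15% = 3.6%.
Via Palisade: 75% × 15% = 11.25%.
Via Redfern: 100% × 79% = 79%.
Total: 3.6% + 11.25% + 79% = 93.85%.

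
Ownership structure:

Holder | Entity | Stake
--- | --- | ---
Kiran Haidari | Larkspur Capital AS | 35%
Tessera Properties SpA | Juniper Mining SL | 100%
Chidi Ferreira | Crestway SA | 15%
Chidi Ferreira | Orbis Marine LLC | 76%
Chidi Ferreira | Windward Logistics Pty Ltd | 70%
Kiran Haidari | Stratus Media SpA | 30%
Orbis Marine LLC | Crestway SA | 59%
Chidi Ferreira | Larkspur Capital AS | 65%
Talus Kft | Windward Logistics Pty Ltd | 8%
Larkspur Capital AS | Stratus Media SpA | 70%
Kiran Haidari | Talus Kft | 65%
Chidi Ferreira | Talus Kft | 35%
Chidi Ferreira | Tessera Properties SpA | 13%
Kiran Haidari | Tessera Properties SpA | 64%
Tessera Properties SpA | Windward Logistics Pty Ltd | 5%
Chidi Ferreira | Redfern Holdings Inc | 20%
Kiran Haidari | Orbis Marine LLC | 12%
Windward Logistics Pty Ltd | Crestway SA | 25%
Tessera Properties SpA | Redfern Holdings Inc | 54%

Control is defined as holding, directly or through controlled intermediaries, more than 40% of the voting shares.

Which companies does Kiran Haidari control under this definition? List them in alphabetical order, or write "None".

Kiran holds 64% of Tessera, so Kiran controls Tessera.
Kiran holds 65% of Talus, so Kiran controls Talus.
Tessera holds 100% of Juniper, so Kiran controls Juniper.
Tessera holds 54% of Redfern, so Kiran controls Redfern.
No other company's threshold is met.

Juniper Mining SL, Redfern Holdings Inc, Talus Kft, Tessera Properties SpA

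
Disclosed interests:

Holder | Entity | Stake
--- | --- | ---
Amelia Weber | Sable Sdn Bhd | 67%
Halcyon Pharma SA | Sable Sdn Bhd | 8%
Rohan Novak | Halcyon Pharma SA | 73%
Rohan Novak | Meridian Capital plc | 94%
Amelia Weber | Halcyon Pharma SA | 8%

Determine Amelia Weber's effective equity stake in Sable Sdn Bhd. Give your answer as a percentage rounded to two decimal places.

67.64%

Amelia reaches Sable along 2 paths.
Direct stake: 67% = 67%.
Via Halcyon: 8% × 8% = 0.64%.
Total: 67% + 0.64% = 67.64%.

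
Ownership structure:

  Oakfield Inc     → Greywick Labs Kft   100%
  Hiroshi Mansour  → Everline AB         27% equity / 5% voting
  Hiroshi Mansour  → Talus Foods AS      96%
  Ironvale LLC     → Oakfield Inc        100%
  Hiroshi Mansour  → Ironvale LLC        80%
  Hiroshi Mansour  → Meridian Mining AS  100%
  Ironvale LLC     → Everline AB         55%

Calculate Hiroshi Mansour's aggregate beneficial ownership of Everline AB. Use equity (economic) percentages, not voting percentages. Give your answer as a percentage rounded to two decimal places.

71.00%

Hiroshi reaches Everline along 2 paths.
Via Ironvale: 80% × 55% = 44%.
Direct stake: 27% = 27%.
Total: 44% + 27% = 71%.
Rounded: 71.00%.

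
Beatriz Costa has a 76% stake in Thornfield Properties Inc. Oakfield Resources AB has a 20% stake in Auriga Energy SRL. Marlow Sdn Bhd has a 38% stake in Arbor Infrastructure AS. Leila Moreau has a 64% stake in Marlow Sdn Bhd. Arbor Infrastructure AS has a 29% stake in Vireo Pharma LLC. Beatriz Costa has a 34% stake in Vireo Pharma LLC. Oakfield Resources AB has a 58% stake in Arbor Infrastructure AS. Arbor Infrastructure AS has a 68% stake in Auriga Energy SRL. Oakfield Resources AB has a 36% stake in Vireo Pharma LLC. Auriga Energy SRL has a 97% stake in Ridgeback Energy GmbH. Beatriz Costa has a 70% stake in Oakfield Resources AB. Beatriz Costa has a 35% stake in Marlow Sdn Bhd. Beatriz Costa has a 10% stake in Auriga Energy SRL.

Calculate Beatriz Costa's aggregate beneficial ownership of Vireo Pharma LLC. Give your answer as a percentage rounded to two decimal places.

74.83%

Beatriz reaches Vireo along 4 paths.
Via Oakfield: 70% × 36% = 25.2%.
Direct stake: 34% = 34%.
Via Marlow → Arbor: 35% × 38% × 29% = 3.857%.
Via Oakfield → Arbor: 70% × 58% × 29% = 11.774%.
Total: 25.2% + 34% + 3.857% + 11.774% = 74.831%.
Rounded: 74.83%.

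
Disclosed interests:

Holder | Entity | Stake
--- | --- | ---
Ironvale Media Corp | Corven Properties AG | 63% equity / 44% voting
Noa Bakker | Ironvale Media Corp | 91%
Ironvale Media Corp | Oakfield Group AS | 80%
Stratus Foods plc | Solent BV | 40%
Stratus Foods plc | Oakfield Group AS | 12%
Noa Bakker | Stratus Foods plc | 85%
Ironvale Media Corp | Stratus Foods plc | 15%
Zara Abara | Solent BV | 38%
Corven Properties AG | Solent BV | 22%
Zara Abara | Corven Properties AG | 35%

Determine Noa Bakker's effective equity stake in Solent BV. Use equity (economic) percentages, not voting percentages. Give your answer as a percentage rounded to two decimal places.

Noa reaches Solent along 3 paths.
Via Ironvale → Corven: 91% × 63% × 22% = 12.6126%.
Via Stratus: 85% × 40% = 34%.
Via Ironvale → Stratus: 91% × 15% × 40% = 5.46%.
Total: 12.6126% + 34% + 5.46% = 52.0726%.
Rounded: 52.07%.

52.07%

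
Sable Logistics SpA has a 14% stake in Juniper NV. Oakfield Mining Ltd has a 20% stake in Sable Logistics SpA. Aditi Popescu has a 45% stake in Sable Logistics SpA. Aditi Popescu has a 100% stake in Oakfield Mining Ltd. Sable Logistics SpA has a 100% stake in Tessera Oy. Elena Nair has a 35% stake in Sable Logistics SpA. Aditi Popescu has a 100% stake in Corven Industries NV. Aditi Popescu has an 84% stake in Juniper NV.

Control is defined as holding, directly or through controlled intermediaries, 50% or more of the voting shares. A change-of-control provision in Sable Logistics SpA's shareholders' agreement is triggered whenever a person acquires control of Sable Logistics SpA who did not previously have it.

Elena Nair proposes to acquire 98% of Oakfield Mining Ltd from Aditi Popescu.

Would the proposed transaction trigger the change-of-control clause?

Yes

The purchase adds only to Elena's holdings (Aditi's stake shrinks), so Elena is the only person who could newly come to control Sable.
Elena's largest direct stake is 35% in Sable, which does not meet the threshold, so Elena controls no company.
In Sable, Elena's side holds only 35%, not ≥ 50%.
So before the transaction, Elena does not control Sable.
After the purchase, Elena holds 98% of Oakfield directly, and Aditi's stake falls to 2%.
Elena holds 98% of Oakfield, so Elena controls Oakfield.
Oakfield and Elena together hold 20% + 35% = 55% of Sable, so Elena controls Sable.
Elena did not control Sable before and does after, so the clause is triggered.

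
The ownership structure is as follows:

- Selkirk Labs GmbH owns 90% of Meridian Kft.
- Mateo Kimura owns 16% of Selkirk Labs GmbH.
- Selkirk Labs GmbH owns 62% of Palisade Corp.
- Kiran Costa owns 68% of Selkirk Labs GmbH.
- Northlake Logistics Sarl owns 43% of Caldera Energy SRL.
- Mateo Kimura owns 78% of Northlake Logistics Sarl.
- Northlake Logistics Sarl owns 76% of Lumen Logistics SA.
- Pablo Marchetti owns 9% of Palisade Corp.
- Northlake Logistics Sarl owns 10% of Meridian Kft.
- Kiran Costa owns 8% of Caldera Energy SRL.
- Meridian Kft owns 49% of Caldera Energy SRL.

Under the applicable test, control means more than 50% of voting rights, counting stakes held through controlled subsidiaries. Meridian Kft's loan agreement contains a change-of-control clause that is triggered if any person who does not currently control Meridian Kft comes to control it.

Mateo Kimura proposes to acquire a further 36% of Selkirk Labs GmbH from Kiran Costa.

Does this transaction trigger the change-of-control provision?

Yes

The purchase adds only to Mateo's holdings (Kiran's stake shrinks), so Mateo is the only person who could newly come to control Meridian.
Mateo holds 78% of Northlake, so Mateo controls Northlake.
Northlake holds 76% of Lumen, so Mateo controls Lumen.
In Meridian, Mateo's side holds only 10%, not > 50%.
So before the transaction, Mateo does not control Meridian.
After the purchase, Mateo's direct stake in Selkirk rises to 16% + 36% = 52%, and Kiran's stake falls to 32%.
Mateo holds 52% of Selkirk, so Mateo controls Selkirk.
Selkirk and Northlake together hold 90% + 10% = 100% of Meridian, so Mateo controls Meridian.
Mateo did not control Meridian before and does after, so the clause is triggered.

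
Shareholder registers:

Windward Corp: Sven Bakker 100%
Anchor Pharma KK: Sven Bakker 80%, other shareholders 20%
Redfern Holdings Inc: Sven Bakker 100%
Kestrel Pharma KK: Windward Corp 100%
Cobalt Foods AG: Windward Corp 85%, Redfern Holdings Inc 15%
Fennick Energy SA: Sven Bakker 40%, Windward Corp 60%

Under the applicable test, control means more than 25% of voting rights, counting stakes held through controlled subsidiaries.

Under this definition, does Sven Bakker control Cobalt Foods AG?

Yes

Sven holds 100% of Redfern, so Sven controls Redfern.
Sven holds 100% of Windward, so Sven controls Windward.
Windward and Redfern together hold 85% + 15% = 100% of Cobalt, so Sven controls Cobalt.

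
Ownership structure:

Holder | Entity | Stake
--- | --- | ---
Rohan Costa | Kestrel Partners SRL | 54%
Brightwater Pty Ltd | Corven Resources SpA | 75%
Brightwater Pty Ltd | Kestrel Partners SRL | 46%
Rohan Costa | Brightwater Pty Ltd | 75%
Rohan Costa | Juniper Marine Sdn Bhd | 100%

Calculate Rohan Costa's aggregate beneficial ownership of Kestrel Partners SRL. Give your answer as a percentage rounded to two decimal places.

88.50%

Rohan reaches Kestrel along 2 paths.
Direct stake: 54% = 54%.
Via Brightwater: 75% × 46% = 34.5%.
Total: 54% + 34.5% = 88.5%.
Rounded: 88.50%.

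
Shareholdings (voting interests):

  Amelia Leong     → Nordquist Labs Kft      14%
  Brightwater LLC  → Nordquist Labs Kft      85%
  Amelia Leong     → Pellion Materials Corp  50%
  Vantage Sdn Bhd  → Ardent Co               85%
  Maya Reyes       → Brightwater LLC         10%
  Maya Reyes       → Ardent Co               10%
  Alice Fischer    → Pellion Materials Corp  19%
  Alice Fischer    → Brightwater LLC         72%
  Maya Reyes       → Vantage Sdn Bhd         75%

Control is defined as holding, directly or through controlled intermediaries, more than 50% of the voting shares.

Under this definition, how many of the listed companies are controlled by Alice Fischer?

2

Alice holds 72% of Brightwater, so Alice controls Brightwater.
Brightwater holds 85% of Nordquist, so Alice controls Nordquist.
No other company's threshold is met.
Alice controls 2 companies.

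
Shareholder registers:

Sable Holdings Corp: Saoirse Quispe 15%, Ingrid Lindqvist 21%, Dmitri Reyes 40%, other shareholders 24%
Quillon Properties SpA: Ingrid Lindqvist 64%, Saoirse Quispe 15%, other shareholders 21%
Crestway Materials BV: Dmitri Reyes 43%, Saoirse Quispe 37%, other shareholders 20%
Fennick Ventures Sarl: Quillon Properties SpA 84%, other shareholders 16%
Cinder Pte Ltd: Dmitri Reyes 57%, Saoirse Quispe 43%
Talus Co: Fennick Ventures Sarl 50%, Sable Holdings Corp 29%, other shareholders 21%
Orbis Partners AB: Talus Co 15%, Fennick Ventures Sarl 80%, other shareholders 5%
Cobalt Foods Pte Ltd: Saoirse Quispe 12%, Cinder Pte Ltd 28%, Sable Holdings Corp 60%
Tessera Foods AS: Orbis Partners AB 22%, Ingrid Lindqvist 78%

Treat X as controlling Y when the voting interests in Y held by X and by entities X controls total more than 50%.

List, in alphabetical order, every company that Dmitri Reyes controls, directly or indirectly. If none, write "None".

Dmitri holds 57% of Cinder, so Dmitri controls Cinder.
No other company's threshold is met.

Cinder Pte Ltd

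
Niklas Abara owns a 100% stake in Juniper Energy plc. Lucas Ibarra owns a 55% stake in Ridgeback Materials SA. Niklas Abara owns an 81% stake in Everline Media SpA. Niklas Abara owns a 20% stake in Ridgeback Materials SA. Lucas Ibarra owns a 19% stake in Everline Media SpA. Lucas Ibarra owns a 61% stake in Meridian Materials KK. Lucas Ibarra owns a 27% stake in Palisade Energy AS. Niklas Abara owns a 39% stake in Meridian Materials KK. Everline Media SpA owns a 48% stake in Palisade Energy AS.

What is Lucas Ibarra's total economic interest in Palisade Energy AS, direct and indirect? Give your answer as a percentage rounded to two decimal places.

Lucas reaches Palisade along 2 paths.
Via Everline: 19% × 48% = 9.12%.
Direct stake: 27% = 27%.
Total: 9.12% + 27% = 36.12%.

36.12%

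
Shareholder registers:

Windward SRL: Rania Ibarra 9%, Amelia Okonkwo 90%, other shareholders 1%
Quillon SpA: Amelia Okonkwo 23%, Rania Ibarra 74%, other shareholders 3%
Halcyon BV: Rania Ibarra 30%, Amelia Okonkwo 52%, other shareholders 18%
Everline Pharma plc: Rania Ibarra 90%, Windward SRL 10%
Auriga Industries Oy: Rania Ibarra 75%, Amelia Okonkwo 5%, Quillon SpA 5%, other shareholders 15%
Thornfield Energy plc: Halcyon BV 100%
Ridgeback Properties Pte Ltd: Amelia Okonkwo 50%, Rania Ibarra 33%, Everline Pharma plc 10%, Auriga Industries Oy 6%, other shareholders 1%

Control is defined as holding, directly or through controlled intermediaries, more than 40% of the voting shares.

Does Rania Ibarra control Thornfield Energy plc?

No

Rania holds 74% of Quillon, so Rania controls Quillon.
Rania holds 90% of Everline, so Rania controls Everline.
Rania and Quillon together hold 75% + 5% = 80% of Auriga, so Rania controls Auriga.
Rania and Everline and Auriga together hold 33% + 10% + 6% = 49% of Ridgeback, so Rania controls Ridgeback.
Neither Rania nor any entity Rania controls holds any voting interest in Thornfield.
So Rania does not control Thornfield.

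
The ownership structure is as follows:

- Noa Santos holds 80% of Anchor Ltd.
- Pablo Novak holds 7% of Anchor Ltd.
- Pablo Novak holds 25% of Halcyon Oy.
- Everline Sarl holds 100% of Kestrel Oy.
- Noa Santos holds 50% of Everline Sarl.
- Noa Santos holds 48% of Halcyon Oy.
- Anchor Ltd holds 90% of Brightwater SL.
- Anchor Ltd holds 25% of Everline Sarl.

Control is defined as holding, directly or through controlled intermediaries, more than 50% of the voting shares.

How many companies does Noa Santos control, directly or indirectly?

4

Noa holds 80% of Anchor, so Noa controls Anchor.
Anchor holds 90% of Brightwater, so Noa controls Brightwater.
Noa and Anchor together hold 50% + 25% = 75% of Everline, so Noa controls Everline.
Everline holds 100% of Kestrel, so Noa controls Kestrel.
No other company's threshold is met.
Noa controls 4 companies.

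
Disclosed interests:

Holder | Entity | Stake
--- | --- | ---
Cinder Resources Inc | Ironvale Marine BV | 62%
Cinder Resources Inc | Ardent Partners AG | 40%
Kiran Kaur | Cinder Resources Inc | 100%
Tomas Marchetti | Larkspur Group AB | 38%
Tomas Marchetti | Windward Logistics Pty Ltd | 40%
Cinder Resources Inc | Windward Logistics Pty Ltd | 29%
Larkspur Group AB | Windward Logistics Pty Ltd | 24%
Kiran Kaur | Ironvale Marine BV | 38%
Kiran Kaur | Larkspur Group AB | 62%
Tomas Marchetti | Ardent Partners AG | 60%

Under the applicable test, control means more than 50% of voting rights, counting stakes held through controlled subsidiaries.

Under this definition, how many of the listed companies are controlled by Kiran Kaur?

4

Kiran holds 100% of Cinder, so Kiran controls Cinder.
Kiran holds 62% of Larkspur, so Kiran controls Larkspur.
Kiran and Cinder together hold 38% + 62% = 100% of Ironvale, so Kiran controls Ironvale.
Cinder and Larkspur together hold 29% + 24% = 53% of Windward, so Kiran controls Windward.
No other company's threshold is met.
Kiran controls 4 companies.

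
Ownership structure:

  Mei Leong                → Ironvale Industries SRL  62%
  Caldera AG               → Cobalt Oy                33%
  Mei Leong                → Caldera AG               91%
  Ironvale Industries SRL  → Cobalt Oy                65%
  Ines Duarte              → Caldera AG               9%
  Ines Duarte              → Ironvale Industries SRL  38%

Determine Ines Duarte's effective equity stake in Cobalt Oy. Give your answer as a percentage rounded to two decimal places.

Ines reaches Cobalt along 2 paths.
Via Ironvale: 38% × 65% = 24.7%.
Via Caldera: 9% × 33% = 2.97%.
Total: 24.7% + 2.97% = 27.67%.

27.67%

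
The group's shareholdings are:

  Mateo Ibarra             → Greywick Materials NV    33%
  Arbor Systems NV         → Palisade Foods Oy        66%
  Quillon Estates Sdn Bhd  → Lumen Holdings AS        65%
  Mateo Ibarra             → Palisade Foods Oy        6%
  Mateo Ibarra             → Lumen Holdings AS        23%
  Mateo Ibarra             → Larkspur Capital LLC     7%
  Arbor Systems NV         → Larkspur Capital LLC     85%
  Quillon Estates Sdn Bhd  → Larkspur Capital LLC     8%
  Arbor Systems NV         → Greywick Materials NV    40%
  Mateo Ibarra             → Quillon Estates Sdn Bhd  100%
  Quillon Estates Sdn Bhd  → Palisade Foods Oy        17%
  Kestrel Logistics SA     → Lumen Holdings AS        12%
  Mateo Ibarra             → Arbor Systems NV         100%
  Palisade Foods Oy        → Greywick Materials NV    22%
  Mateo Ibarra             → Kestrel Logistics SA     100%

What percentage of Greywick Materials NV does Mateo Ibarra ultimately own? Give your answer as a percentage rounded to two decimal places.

Mateo reaches Greywick along 5 paths.
Via Arbor: 100% × 40% = 40%.
Direct stake: 33% = 33%.
Via Arbor → Palisade: 100% × 66% × 22% = 14.52%.
Via Palisade: 6% × 22% = 1.32%.
Via Quillon → Palisade: 100% × 17% × 22% = 3.74%.
Total: 40% + 33% + 14.52% + 1.32% + 3.74% = 92.58%.

92.58%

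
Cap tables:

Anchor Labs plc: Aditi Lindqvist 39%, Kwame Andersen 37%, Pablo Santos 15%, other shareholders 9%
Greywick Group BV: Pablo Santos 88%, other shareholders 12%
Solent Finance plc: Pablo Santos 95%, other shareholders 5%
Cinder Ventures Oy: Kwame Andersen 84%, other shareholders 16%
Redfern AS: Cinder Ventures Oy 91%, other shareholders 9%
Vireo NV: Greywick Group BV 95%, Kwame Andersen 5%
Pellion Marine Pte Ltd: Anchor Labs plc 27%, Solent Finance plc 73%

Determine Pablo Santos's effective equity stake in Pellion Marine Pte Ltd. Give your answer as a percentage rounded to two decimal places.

73.40%

Pablo reaches Pellion along 2 paths.
Via Anchor: 15% × 27% = 4.05%.
Via Solent: 95% × 73% = 69.35%.
Total: 4.05% + 69.35% = 73.4%.
Rounded: 73.40%.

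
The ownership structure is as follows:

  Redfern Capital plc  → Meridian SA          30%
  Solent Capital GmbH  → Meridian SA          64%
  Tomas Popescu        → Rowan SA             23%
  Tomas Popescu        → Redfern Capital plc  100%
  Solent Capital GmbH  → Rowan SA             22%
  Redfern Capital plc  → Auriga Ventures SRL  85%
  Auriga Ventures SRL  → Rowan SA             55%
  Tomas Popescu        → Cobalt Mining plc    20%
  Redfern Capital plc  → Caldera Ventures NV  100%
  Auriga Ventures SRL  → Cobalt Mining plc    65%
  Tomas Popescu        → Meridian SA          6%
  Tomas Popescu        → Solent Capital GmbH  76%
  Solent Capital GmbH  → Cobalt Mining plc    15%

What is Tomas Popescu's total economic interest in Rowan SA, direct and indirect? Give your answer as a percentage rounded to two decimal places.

86.47%

Tomas reaches Rowan along 3 paths.
Direct stake: 23% = 23%.
Via Redfern → Auriga: 100% × 85% × 55% = 46.75%.
Via Solent: 76% × 22% = 16.72%.
Total: 23% + 46.75% + 16.72% = 86.47%.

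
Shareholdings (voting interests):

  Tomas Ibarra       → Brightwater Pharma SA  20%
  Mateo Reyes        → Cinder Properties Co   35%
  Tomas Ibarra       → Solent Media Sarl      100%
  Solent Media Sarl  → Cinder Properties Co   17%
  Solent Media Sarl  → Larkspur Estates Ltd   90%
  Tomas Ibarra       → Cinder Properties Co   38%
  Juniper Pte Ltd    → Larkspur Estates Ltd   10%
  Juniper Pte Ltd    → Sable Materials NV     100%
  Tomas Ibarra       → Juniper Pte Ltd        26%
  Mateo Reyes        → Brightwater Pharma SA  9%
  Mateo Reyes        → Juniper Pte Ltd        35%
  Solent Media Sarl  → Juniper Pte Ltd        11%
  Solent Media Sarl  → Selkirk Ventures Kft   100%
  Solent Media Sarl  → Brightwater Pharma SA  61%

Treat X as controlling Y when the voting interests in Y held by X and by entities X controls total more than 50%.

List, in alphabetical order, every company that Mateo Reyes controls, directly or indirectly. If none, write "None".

None

Mateo's largest direct stake is 35% in Juniper, which does not meet the threshold.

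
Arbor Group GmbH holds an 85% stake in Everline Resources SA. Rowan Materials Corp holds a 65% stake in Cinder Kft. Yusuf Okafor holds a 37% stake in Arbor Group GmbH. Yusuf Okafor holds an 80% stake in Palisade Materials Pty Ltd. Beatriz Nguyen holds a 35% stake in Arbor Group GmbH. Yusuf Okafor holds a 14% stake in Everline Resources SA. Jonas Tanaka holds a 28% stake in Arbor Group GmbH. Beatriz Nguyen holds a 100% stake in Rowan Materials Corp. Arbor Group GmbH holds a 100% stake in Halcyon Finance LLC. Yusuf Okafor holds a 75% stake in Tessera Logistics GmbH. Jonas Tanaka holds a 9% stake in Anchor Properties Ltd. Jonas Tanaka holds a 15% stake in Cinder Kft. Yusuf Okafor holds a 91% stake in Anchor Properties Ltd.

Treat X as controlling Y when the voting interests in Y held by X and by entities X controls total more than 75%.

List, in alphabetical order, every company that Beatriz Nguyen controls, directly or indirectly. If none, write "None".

Beatriz holds 100% of Rowan, so Beatriz controls Rowan.
No other company's threshold is met.

Rowan Materials Corp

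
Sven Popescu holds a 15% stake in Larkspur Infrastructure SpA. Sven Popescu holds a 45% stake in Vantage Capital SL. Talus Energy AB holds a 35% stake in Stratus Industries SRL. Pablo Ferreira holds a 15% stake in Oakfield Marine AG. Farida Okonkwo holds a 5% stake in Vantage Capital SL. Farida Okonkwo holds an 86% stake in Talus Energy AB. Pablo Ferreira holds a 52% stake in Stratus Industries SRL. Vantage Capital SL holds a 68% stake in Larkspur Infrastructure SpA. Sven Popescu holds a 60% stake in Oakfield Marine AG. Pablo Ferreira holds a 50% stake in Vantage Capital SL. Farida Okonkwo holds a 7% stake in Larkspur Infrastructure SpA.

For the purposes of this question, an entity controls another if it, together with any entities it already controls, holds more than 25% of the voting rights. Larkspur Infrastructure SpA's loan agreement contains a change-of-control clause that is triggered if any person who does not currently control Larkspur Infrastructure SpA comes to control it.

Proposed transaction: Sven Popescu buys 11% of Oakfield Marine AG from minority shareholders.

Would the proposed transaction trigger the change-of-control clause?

The purchase changes only Sven's holdings, so Sven is the only person who could newly come to control Larkspur.
Sven holds 45% of Vantage, so Sven controls Vantage.
Vantage and Sven together hold 68% + 15% = 83% of Larkspur, so Sven controls Larkspur.
So Sven already controls Larkspur before the transaction.
After the purchase, Sven's direct stake in Oakfield rises to 60% + 11% = 71%.
Sven controlled Larkspur already, so this is not a new person acquiring control; every other person's position is unchanged or reduced.
No new person acquires control, so the clause is not triggered.

No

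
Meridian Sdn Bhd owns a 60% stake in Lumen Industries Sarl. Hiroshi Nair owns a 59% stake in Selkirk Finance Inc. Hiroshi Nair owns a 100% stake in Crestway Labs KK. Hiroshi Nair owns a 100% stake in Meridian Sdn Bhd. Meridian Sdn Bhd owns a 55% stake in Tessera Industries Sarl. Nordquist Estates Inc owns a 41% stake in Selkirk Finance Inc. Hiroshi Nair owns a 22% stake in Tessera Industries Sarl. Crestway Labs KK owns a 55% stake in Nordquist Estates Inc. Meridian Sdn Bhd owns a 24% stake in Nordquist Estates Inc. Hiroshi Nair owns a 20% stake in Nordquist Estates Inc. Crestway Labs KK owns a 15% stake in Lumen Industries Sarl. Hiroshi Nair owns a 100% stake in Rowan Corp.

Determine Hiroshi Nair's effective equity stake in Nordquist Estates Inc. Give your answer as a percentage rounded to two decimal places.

99.00%

Hiroshi reaches Nordquist along 3 paths.
Direct stake: 20% = 20%.
Via Crestway: 100% × 55% = 55%.
Via Meridian: 100% × 24% = 24%.
Total: 20% + 55% + 24% = 99%.
Rounded: 99.00%.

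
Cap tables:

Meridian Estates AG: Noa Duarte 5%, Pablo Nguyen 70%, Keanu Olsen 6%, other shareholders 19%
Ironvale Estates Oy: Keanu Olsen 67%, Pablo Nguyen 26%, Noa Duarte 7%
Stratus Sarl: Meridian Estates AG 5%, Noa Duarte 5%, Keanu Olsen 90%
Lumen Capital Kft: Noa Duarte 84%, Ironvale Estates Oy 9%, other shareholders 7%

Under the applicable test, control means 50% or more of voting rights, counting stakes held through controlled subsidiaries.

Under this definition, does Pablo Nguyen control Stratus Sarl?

No

Pablo holds 70% of Meridian, so Pablo controls Meridian.
In Stratus, Pablo's side holds only 5%, not ≥ 50%.
So Pablo does not control Stratus.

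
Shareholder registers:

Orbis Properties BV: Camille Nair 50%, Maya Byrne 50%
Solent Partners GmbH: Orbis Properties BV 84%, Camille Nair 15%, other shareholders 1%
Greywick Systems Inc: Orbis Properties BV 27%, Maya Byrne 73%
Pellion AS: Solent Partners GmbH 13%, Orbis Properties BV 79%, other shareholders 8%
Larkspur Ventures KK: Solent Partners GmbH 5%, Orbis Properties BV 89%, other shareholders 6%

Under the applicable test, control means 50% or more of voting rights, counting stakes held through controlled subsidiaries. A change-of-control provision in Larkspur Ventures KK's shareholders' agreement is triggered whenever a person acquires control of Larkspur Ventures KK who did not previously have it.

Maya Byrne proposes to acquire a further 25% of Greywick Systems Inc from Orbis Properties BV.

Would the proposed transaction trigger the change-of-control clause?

No

The purchase adds only to Maya's holdings (Orbis's stake shrinks), so Maya is the only person who could newly come to control Larkspur.
Maya holds 50% of Orbis, so Maya controls Orbis.
Orbis holds 84% of Solent, so Maya controls Solent.
Solent and Orbis together hold 5% + 89% = 94% of Larkspur, so Maya controls Larkspur.
So Maya already controls Larkspur before the transaction.
After the purchase, Maya's direct stake in Greywick rises to 73% + 25% = 98%, and Orbis's stake falls to 2%.
Maya controlled Larkspur already, so this is not a new person acquiring control; every other person's position is unchanged or reduced.
No new person acquires control, so the clause is not triggered.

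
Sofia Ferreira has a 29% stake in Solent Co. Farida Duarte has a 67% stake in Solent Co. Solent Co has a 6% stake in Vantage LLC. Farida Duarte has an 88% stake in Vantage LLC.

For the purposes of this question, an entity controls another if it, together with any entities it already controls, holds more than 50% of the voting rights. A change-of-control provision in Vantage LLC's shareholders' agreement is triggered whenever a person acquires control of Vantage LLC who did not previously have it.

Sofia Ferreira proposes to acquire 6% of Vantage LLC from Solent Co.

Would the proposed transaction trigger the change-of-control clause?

The purchase adds only to Sofia's holdings (Solent's stake shrinks), so Sofia is the only person who could newly come to control Vantage.
Sofia's largest direct stake is 29% in Solent, which does not meet the threshold, so Sofia controls no company.
Neither Sofia nor any entity Sofia controls holds any voting interest in Vantage.
So before the transaction, Sofia does not control Vantage.
After the purchase, Sofia holds 6% of Vantage directly, and Solent's stake falls to 0%.
After the transaction, Sofia's side holds 6% of Vantage, not > 50%, so Sofia still does not control Vantage.
No new person acquires control, so the clause is not triggered.

No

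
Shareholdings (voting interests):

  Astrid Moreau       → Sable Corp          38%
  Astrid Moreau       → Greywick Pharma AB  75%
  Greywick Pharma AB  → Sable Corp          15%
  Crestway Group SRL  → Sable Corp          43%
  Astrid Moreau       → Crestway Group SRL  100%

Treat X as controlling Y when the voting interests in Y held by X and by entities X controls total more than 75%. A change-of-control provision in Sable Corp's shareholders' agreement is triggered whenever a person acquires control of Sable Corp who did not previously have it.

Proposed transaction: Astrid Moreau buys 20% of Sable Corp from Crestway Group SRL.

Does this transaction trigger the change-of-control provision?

The purchase adds only to Astrid's holdings (Crestway's stake shrinks), so Astrid is the only person who could newly come to control Sable.
Astrid holds 100% of Crestway, so Astrid controls Crestway.
Crestway and Astrid together hold 43% + 38% = 81% of Sable, so Astrid controls Sable.
So Astrid already controls Sable before the transaction.
After the purchase, Astrid's direct stake in Sable rises to 38% + 20% = 58%, and Crestway's stake falls to 23%.
Astrid controlled Sable already, so this is not a new person acquiring control; every other person's position is unchanged or reduced.
No new person acquires control, so the clause is not triggered.

No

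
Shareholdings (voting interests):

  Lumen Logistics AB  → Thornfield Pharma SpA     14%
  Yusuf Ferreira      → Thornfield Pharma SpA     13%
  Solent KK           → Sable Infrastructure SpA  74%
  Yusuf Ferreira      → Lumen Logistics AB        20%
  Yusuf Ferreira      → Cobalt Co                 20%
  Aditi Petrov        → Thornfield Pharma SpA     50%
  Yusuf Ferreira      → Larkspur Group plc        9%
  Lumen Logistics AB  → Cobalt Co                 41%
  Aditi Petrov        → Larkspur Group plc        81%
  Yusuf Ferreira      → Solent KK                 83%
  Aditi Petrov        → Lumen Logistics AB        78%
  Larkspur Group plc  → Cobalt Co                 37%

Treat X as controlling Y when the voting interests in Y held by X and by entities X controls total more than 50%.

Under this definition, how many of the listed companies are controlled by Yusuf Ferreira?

2

Yusuf holds 83% of Solent, so Yusuf controls Solent.
Solent holds 74% of Sable, so Yusuf controls Sable.
No other company's threshold is met.
Yusuf controls 2 companies.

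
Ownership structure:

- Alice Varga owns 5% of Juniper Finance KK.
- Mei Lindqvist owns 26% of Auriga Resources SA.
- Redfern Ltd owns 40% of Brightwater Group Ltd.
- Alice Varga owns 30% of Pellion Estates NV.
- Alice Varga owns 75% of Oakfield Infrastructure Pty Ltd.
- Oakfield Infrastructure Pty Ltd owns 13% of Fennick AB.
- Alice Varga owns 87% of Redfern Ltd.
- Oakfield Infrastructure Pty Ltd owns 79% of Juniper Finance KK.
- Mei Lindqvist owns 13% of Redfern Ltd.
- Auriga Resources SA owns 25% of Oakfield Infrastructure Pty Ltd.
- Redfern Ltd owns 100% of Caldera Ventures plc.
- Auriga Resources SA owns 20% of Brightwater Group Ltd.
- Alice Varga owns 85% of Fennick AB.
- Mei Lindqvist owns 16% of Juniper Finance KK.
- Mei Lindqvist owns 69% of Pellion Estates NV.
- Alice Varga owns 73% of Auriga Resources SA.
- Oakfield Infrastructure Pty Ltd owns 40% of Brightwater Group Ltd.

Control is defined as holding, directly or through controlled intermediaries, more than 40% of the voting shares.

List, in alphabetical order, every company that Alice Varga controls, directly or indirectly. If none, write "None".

Auriga Resources SA, Brightwater Group Ltd, Caldera Ventures plc, Fennick AB, Juniper Finance KK, Oakfield Infrastructure Pty Ltd, Redfern Ltd

Alice holds 73% of Auriga, so Alice controls Auriga.
Auriga and Alice together hold 25% + 75% = 100% of Oakfield, so Alice controls Oakfield.
Alice holds 87% of Redfern, so Alice controls Redfern.
Redfern and Oakfield and Auriga together hold 40% + 40% + 20% = 100% of Brightwater, so Alice controls Brightwater.
Redfern holds 100% of Caldera, so Alice controls Caldera.
Oakfield and Alice together hold 13% + 85% = 98% of Fennick, so Alice controls Fennick.
Oakfield and Alice together hold 79% + 5% = 84% of Juniper, so Alice controls Juniper.
No other company's threshold is met.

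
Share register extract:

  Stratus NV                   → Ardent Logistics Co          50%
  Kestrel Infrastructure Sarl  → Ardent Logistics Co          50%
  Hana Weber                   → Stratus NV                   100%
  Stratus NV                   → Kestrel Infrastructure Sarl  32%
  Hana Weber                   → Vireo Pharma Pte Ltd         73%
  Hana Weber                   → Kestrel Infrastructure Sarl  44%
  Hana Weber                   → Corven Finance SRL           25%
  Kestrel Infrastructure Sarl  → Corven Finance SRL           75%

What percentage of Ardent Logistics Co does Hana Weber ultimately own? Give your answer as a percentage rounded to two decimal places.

88.00%

Hana reaches Ardent along 3 paths.
Via Stratus: 100% × 50% = 50%.
Via Kestrel: 44% × 50% = 22%.
Via Stratus → Kestrel: 100% × 32% × 50% = 16%.
Total: 50% + 22% + 16% = 88%.
Rounded: 88.00%.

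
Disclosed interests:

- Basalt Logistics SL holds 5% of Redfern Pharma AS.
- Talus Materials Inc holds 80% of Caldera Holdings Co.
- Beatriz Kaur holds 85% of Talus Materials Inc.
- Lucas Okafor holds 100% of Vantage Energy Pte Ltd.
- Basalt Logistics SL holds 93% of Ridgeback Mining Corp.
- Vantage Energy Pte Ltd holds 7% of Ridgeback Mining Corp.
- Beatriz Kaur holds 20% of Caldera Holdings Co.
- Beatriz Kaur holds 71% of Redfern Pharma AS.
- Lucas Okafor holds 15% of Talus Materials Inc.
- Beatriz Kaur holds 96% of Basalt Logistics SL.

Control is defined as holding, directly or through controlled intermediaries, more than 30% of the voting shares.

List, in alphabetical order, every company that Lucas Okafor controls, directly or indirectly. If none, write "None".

Vantage Energy Pte Ltd

Lucas holds 100% of Vantage, so Lucas controls Vantage.
No other company's threshold is met.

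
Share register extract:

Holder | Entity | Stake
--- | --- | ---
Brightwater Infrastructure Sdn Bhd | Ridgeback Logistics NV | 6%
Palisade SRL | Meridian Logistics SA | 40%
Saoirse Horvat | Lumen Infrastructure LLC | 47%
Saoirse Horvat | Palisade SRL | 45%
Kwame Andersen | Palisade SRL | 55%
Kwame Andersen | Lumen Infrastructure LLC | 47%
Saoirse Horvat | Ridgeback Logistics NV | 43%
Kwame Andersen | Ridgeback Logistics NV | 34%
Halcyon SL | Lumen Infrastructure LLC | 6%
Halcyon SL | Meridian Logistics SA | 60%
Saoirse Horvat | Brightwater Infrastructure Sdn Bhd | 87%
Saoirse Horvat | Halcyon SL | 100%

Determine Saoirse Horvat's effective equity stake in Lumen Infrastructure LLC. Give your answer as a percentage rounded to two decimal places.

Saoirse reaches Lumen along 2 paths.
Via Halcyon: 100% × 6% = 6%.
Direct stake: 47% = 47%.
Total: 6% + 47% = 53%.
Rounded: 53.00%.

53.00%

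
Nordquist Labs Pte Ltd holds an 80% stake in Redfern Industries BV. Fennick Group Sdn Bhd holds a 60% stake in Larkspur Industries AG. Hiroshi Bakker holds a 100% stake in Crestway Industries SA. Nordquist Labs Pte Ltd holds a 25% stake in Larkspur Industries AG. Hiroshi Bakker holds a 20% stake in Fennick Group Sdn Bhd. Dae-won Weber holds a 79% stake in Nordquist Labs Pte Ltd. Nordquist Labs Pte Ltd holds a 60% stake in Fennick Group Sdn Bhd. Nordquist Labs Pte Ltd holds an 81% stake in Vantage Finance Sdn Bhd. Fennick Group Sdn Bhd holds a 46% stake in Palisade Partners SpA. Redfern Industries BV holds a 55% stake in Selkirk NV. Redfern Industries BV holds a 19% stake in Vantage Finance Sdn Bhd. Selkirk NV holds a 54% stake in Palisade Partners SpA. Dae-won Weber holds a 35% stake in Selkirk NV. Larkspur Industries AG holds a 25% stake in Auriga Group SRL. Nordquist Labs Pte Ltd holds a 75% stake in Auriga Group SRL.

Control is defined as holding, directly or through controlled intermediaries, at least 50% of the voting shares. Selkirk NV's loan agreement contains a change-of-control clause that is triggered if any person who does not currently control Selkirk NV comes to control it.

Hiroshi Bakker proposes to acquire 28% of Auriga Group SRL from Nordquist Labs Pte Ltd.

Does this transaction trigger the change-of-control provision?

The purchase adds only to Hiroshi's holdings (Nordquist's stake shrinks), so Hiroshi is the only person who could newly come to control Selkirk.
Hiroshi holds 100% of Crestway, so Hiroshi controls Crestway.
Neither Hiroshi nor any entity Hiroshi controls holds any voting interest in Selkirk.
So before the transaction, Hiroshi does not control Selkirk.
After the purchase, Hiroshi holds 28% of Auriga directly, and Nordquist's stake falls to 47%.
Hiroshi's side now holds 28% of Auriga, not ≥ 50%, so Hiroshi still does not control Auriga.
After the transaction, neither Hiroshi nor any entity Hiroshi controls holds a voting interest in Selkirk, so Hiroshi still does not control it.
No new person acquires control, so the clause is not triggered.

No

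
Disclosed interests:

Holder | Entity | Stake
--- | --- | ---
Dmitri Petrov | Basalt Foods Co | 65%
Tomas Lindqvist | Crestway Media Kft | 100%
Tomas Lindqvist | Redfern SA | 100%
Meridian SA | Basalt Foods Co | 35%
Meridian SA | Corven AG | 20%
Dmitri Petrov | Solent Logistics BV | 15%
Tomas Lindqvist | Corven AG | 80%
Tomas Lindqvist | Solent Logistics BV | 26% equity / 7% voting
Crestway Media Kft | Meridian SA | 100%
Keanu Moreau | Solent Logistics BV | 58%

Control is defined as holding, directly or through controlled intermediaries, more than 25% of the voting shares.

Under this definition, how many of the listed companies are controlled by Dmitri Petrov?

Dmitri holds 65% of Basalt, so Dmitri controls Basalt.
No other company's threshold is met.
Dmitri controls 1 company.

1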